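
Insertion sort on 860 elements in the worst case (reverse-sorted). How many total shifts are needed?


In the worst case (reverse-sorted), each element shifts past all previous:
  Element 1: 1 shifts
  Element 2: 2 shifts
  Element 3: 3 shifts
  Element 4: 4 shifts
  Element 5: 5 shifts
  ...
  Element 859: 859 shifts
Total = 1 + 2 + ... + 859
= 860*(860-1)/2 = 369370


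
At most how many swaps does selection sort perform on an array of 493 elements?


Each of the 492 passes places one element in its final position.
Pass 1: swap minimum into position 0
Pass 2: swap minimum of remaining into position 1
...
Pass 492: last two elements, one swap
Maximum swaps = 493 - 1 = 492


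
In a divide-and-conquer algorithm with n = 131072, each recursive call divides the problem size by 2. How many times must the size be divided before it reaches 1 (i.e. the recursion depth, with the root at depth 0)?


Number of divisions = log_2(131072)
Sizes: 131072 -> 65536 -> 32768 -> 16384 -> 8192 -> 4096 -> 2048 -> 1024 -> 512 -> 256 -> 128 -> 64 -> 32 -> 16 -> 8 -> 4 -> 2 -> 1 (17 divisions)
Recursion depth = 17


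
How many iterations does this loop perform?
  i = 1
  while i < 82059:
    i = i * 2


The loop variable doubles each iteration:
i = 1 -> 2 -> 4 -> 8 -> 16 -> 32 -> 64 -> 128 -> 256 -> 512 -> 1024 -> 2048 -> 4096 -> 8192 -> 16384 -> 32768 -> 65536 -> 131072 (stop, 131072 >= 82059)
Number of doublings = ceil(log2(82059)) = 17


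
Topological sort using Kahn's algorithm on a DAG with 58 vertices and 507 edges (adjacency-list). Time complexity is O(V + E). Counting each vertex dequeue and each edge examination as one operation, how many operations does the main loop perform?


Kahn's algorithm:
  1. Compute in-degrees: O(V + E)
  2. Process queue: each vertex dequeued once (O(V))
     each edge examined once (O(E))
Total = V + E = 58 + 507 = 565


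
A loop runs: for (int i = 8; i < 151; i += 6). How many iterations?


Loop starts at i = 8, increments by 6, stops when i >= 151.
Number of iterations = ceil((151 - 8) / 6)
= ceil(143 / 6)
= 24


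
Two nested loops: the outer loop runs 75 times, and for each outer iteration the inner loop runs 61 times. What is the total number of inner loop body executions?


Outer loop: 75 iterations
Inner loop: 61 iterations per outer iteration
Total = 75 * 61 = 4575


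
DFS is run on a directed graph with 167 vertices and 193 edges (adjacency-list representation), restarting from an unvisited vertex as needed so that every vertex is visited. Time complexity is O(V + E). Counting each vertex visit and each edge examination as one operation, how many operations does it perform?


A full DFS traversal processes each vertex exactly once (push/pop on stack).
Each directed edge is examined once.
V = 167, E = 193
V + E = 360


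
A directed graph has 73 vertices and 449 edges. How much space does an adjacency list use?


Adjacency list: one list head per vertex + one entry per edge
Vertex heads: 73
Edge entries: 449
Total = 73 + 449 = 522


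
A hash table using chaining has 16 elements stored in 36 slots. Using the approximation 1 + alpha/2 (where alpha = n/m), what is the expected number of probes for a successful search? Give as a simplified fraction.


Load factor alpha = n/m = 16/36
Expected probes = 1 + alpha/2 = 1 + 16/(2*36)
= 1 + 16/72
= 72/72 + 16/72
= 88/72
Simplify: 11/9


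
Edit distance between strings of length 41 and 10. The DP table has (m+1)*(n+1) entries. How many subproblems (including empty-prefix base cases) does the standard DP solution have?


The table includes base cases (empty prefixes).
Rows: (m+1) = 42
Columns: (n+1) = 11
Total = 42 * 11 = 462


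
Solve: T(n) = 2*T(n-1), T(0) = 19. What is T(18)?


Unrolling:
T(18) = 2*T(17) = 2^2*T(16) = ... = 2^18*T(0)
= 2^18 * 19
= 262144 * 19 = 4980736


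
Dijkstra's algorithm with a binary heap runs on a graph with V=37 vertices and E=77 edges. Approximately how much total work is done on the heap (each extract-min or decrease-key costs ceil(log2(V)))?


Dijkstra with a binary heap: each vertex is extracted once, each edge may relax once.
Each heap operation costs O(log V).
V + E = 37 + 77 = 114
ceil(log2(37)) = 6 (since 2^5 = 32 < 37 <= 64 = 2^6)
Total heap work = (V+E) * ceil(log2(V)) = 114 * 6 = 684


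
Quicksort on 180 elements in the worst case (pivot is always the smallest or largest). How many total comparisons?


In the worst case, each partition step picks the worst pivot:
  Partition 1: 179 comparisons (n-1 elements to compare)
  Partition 2: 178 comparisons
  Partition 3: 177 comparisons
  Partition 4: 176 comparisons
  Partition 5: 175 comparisons
  ...
  Last partition: 0 comparisons
Total = (n-1) + (n-2) + ... + 1 + 0 = n*(n-1)/2
= 180*179/2 = 16110


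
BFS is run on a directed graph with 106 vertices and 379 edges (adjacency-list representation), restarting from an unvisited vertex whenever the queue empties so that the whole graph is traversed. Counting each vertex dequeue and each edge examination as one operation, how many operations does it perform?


A full BFS traversal dequeues each vertex exactly once and examines each directed edge exactly once.
V = 106 (vertex processing cost)
E = 379 (edge examination cost)
Total operations proportional to V + E = 106 + 379 = 485


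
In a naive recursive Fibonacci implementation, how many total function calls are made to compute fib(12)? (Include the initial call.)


Let C(m) = total calls to evaluate fib(m). Then C(0)=C(1)=1, and
C(m) = 1 + C(m-1) + C(m-2) for m >= 2.
Build the table (each entry = 1 + previous two):
  C(0) = 1
  C(1) = 1
  C(2) = 1 + 1 + 1 = 3
  C(3) = 1 + 3 + 1 = 5
  C(4) = 1 + 5 + 3 = 9
  C(5) = 1 + 9 + 5 = 15
  C(6) = 1 + 15 + 9 = 25
  C(7) = 1 + 25 + 15 = 41
  C(8) = 1 + 41 + 25 = 67
  C(9) = 1 + 67 + 41 = 109
  C(10) = 1 + 109 + 67 = 177
  C(11) = 1 + 177 + 109 = 287
  C(12) = 1 + 287 + 177 = 465
Total calls for fib(12) = 465


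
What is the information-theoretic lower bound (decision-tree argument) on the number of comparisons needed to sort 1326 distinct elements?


A binary decision tree of height h has at most 2^h leaves and needs at least n! of them, so h >= ceil(log2(n!)).
1326! is far too large to multiply out, so use Stirling's series:
  ln(n!) ~ n ln n - n + (1/2) ln(2 pi n) + 1/(12n)  (error below 1/(360 n^3), negligible here)
  ln(1326) = 7.1899222
  n ln n = 1326 * 7.1899222 = 9533.8368
  (1/2) ln(2 pi * 1326) = (1/2) ln(8331.5037) = 4.5139
  1/(12*1326) = 0.0001
  ln(1326!) ~ 9533.8368 - 1326 + 4.5139 + 0.0001 = 8212.3508
Convert to base 2: log2(1326!) = 8212.3508 / ln 2 = 8212.3508 / 0.69314718 = 11847.9178
ceil(11847.9178) = 11848


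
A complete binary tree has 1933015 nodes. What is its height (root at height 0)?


In a complete binary tree, level k holds nodes 2^k .. 2^(k+1)-1 (1-indexed).
Height = floor(log2(n)) = floor(log2(1933015)) = 20
Check: 2^20 = 1048576 <= 1933015 < 2097152 = 2^21


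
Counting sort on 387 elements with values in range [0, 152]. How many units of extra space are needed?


Output array size: 387 (to store sorted result)
Count array size: 153 (one slot per possible value, range 0 to 152)
Total extra space = 387 + 153 = 540


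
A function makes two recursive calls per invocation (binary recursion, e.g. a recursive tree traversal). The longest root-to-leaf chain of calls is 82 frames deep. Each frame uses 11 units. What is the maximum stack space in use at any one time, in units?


Binary recursion: the two calls run one after the other, so only one root-to-leaf chain of frames is on the stack at a time.
Maximum depth (longest chain) = 82 frames
Each frame = 11 units
Max stack space = 82 * 11 = 902


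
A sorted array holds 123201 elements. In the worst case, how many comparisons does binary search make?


Halving sequence: 123201 -> 61600 -> 30800 -> 15400 -> 7700 -> 3850 -> 1925 -> 962 -> 481 -> 240 -> 120 -> 60 -> 30 -> 15 -> 7 -> 3 -> 1
Number of halvings = 16
Max comparisons = 16 + 1 = 17


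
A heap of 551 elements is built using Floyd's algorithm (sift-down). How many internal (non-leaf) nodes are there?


Leaf nodes occupy roughly half the array.
Sift-down is called for each internal node, starting from the last one.
Internal nodes = floor(n/2) = floor(551/2) = 275


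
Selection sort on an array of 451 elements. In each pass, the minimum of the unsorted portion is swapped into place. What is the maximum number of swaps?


Selection sort performs one swap per pass:
  Pass 1: find min in positions 0 to 450, swap with position 0
  Pass 2: find min in positions 1 to 450, swap with position 1
  Pass 3: find min in positions 2 to 450, swap with position 2
  Pass 4: find min in positions 3 to 450, swap with position 3
  Pass 5: find min in positions 4 to 450, swap with position 4
  ... (445 more passes)
Total passes (and swaps) = n - 1 = 451 - 1 = 450


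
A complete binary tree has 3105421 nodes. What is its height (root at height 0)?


In a complete binary tree, level k holds nodes 2^k .. 2^(k+1)-1 (1-indexed).
Height = floor(log2(n)) = floor(log2(3105421)) = 21
Check: 2^21 = 2097152 <= 3105421 < 4194304 = 2^22


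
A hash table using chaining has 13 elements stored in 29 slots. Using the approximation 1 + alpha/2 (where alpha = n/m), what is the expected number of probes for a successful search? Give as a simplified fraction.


Load factor alpha = n/m = 13/29
Expected probes = 1 + alpha/2 = 1 + 13/(2*29)
= 1 + 13/58
= 58/58 + 13/58
= 71/58


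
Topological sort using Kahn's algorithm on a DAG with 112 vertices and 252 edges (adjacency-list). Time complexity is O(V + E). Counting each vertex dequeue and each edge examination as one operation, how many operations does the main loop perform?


Kahn's algorithm:
  1. Compute in-degrees: O(V + E)
  2. Process queue: each vertex dequeued once (O(V))
     each edge examined once (O(E))
Total = V + E = 112 + 252 = 364


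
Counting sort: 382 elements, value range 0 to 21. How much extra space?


n = 382 (output array)
k = 22 (count array for 22 distinct values)
Extra space = 382 + 22 = 404


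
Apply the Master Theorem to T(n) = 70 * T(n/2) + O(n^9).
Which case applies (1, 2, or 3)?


The Master Theorem: T(n) = a*T(n/b) + O(n^c)
  a = 70, b = 2, c = 9
log_b(a) = log_2(70) ~ 6.129
Compare b^c with a: 2^9 = 512 > 70, so c > log_b(a).
Since c > log_b(a), Case 3 applies.
T(n) = O(n^9)
Master Theorem case = 3


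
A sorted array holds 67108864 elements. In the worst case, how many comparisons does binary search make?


Halving sequence: 67108864 -> 33554432 -> 16777216 -> 8388608 -> 4194304 -> 2097152 -> 1048576 -> 524288 -> 262144 -> 131072 -> 65536 -> 32768 -> 16384 -> 8192 -> 4096 -> 2048 -> 1024 -> 512 -> 256 -> 128 -> 64 -> 32 -> 16 -> 8 -> 4 -> 2 -> 1
Number of halvings = 26
Max comparisons = 26 + 1 = 27


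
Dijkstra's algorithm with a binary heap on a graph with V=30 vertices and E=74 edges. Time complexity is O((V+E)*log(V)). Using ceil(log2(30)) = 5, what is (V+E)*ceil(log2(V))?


Dijkstra with a binary heap: each vertex is extracted once, each edge may relax once.
Each heap operation costs O(log V).
V + E = 30 + 74 = 104
ceil(log2(30)) = 5 (since 2^4 = 16 < 30 <= 32 = 2^5)
Total heap work = (V+E) * ceil(log2(V)) = 104 * 5 = 520


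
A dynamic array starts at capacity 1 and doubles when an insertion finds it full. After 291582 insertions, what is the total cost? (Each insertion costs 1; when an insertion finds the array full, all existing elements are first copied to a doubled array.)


Insertion cost: 291582 (one per element)
Resizes occur just before inserting elements 2, 3, 5, 9, ...
Elements copied at each resize: 1 + 2 + 4 + 8 + 16 + 32 + 64 + 128 + 256 + 512 + 1024 + 2048 + 4096 + 8192 + 16384 + 32768 + 65536 + 131072 + 262144
Sum of copies = 524287 (geometric series: 2^k - 1)
Total = 291582 + 524287 = 815869


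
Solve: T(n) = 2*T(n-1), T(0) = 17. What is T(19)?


Unrolling:
T(19) = 2*T(18) = 2^2*T(17) = ... = 2^19*T(0)
= 2^19 * 17
= 524288 * 17 = 8912896


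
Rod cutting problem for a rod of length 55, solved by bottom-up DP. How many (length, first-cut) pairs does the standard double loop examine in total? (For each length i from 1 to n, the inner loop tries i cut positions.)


For each subproblem length i = 1..55, the inner loop considers i possible first cuts.
Total = 1 + 2 + ... + 55
= 55*(55+1)/2
= 55*56/2 = 1540


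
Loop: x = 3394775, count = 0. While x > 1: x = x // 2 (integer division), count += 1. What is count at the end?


The variable x halves each step:
x = 3394775 -> 1697387 -> 848693 -> 424346 -> 212173 -> 106086 -> 53043 -> 26521 -> 13260 -> 6630 -> 3315 -> 1657 -> 828 -> 414 -> 207 -> 103 -> 51 -> 25 -> 12 -> 6 -> 3 -> 1
Number of halvings = floor(log2(3394775)) = 21


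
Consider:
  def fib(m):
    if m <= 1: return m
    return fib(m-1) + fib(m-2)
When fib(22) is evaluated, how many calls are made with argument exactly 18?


Let N(m) = number of times fib(m) is called while evaluating fib(22).
N(22) = 1 (the initial call).
N(21) = 1 (only fib(22) calls it).
For 1 <= m <= 20: fib(m) is called by fib(m+1) and fib(m+2), so
  N(m) = N(m+1) + N(m+2).
fib(0) is called only by fib(2), so N(0) = N(2).
Walk down from m=22:
  N(22)=1, N(21)=1, N(20)=2, N(19)=3, N(18)=5
N(18) = 5


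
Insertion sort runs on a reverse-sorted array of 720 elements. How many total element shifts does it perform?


Sum of shifts = 1 + 2 + 3 + ... + 719
= 720 * 719 / 2
= 517680 / 2
= 258840


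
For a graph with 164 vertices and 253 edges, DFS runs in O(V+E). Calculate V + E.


A full DFS traversal visits each vertex once and examines each edge once.
V = 164
E = 253
Sum = 164 + 253 = 417


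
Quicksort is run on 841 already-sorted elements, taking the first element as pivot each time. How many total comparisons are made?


Sum of comparisons per partition:
840 + 839 + ... + 1 + 0
= 841 * (841 - 1) / 2
= 841 * 840 / 2
= 353220


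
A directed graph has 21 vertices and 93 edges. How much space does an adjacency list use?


Adjacency list: one list head per vertex + one entry per edge
Vertex heads: 21
Edge entries: 93
Total = 21 + 93 = 114


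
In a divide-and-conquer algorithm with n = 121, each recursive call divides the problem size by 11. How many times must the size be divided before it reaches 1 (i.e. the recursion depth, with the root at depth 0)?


Number of divisions = log_11(121)
Sizes: 121 -> 11 -> 1 (2 divisions)
Recursion depth = 2


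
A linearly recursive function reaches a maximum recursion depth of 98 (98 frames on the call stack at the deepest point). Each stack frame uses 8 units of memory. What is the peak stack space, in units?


Maximum recursion depth = 98 frames
Memory per frame = 8 units
Total stack space = depth * frame_size
= 98 * 8 = 784


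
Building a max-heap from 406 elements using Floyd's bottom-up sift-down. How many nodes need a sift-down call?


In a heap of 406 elements (0-indexed array):
  Last element index: 405
  Parent of last element: floor((405 - 1) / 2) = 202
  Internal nodes: indices 0 to 202
  Count = floor(406/2) = 203


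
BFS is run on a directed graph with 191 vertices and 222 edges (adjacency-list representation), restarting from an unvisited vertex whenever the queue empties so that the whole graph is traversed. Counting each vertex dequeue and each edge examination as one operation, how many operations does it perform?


A full BFS traversal dequeues each vertex exactly once and examines each directed edge exactly once.
V = 191 (vertex processing cost)
E = 222 (edge examination cost)
Total operations proportional to V + E = 191 + 222 = 413


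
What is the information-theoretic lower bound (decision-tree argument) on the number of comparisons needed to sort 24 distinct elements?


A binary decision tree of height h has at most 2^h leaves and needs at least n! of them, so h >= ceil(log2(n!)).
Compute 24! as a running product:
  x2 = 2, x3 = 6, x4 = 24, x5 = 120
  x6 = 720, x7 = 5040, x8 = 40320, x9 = 362880
  x10 = 3628800, x11 = 39916800, x12 = 479001600, x13 = 6227020800
  x14 = 87178291200, x15 = 1307674368000, x16 = 20922789888000, x17 = 355687428096000
  x18 = 6402373705728000, x19 = 121645100408832000, x20 = 2432902008176640000, x21 = 51090942171709440000
  x22 = 1124000727777607680000, x23 = 25852016738884976640000, x24 = 620448401733239439360000
24! = 620448401733239439360000
Bracket between powers of 2:
  2^79 = 604462909807314587353088 < 620448401733239439360000 <= 1208925819614629174706176 = 2^80
So ceil(log2(24!)) = 80


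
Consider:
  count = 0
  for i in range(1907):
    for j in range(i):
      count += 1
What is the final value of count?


For each i, the inner loop runs i times:
  i=0: inner runs 0 times
  i=1: inner runs 1 time
  i=2: inner runs 2 times
  i=3: inner runs 3 times
  i=4: inner runs 4 times
  i=5: inner runs 5 times
  i=6: inner runs 6 times
  i=7: inner runs 7 times
  ...
Total = 0 + 1 + 2 + ... + 1906 = 1907*(1907-1)/2 = 1817371


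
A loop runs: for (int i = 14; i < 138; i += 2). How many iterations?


Loop starts at i = 14, increments by 2, stops when i >= 138.
Number of iterations = ceil((138 - 14) / 2)
= ceil(124 / 2)
= 62


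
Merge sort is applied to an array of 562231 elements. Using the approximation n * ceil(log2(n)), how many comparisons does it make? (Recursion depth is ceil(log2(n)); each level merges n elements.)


Merge sort divides the array into halves recursively.
Number of levels = ceil(log2(562231)) = 20
At each level, approximately n = 562231 comparisons are needed for merging.
Total comparisons ~ n * ceil(log2(n)) = 562231 * 20 = 11244620


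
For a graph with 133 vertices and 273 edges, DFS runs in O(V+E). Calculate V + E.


A full DFS traversal visits each vertex once and examines each edge once.
V = 133
E = 273
Sum = 133 + 273 = 406


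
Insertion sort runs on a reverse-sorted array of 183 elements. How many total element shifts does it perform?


Sum of shifts = 1 + 2 + 3 + ... + 182
= 183 * 182 / 2
= 33306 / 2
= 16653


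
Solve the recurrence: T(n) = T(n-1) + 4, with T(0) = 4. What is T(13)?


Unrolling the recurrence:
T(13) = T(12) + 4
       = T(11) + 4 + 4
       = T(10) + 4*3
       ...
       = T(0) + 4*13
       = 4 + 52 = 56


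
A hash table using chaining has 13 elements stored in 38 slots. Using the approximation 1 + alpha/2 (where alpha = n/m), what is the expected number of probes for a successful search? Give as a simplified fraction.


Load factor alpha = n/m = 13/38
Expected probes = 1 + alpha/2 = 1 + 13/(2*38)
= 1 + 13/76
= 76/76 + 13/76
= 89/76


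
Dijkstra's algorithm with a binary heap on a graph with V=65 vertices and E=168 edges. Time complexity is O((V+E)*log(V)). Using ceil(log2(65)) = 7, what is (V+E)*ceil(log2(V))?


Dijkstra with a binary heap: each vertex is extracted once, each edge may relax once.
Each heap operation costs O(log V).
V + E = 65 + 168 = 233
ceil(log2(65)) = 7 (since 2^6 = 64 < 65 <= 128 = 2^7)
Total heap work = (V+E) * ceil(log2(V)) = 233 * 7 = 1631


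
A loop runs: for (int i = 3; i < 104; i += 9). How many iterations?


Loop starts at i = 3, increments by 9, stops when i >= 104.
Number of iterations = ceil((104 - 3) / 9)
= ceil(101 / 9)
= 12


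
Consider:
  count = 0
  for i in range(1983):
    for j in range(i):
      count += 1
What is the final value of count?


For each i, the inner loop runs i times:
  i=0: inner runs 0 times
  i=1: inner runs 1 time
  i=2: inner runs 2 times
  i=3: inner runs 3 times
  i=4: inner runs 4 times
  i=5: inner runs 5 times
  i=6: inner runs 6 times
  i=7: inner runs 7 times
  ...
Total = 0 + 1 + 2 + ... + 1982 = 1983*(1983-1)/2 = 1965153


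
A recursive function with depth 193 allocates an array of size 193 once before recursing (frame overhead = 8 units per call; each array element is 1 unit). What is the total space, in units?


Array allocation: 193 units (allocated once)
Stack frames: 193 deep * 8 per frame = 1544 units
Total = 193 + 1544 = 1737


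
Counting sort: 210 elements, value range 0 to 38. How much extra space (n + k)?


n = 210 (output array)
k = 39 (count array for 39 distinct values)
Extra space = 210 + 39 = 249


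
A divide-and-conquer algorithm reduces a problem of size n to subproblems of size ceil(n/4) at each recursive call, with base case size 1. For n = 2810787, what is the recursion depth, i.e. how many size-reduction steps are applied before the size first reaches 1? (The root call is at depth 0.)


Each step divides the size by 4 (rounding up); after k steps the size is ceil(n/4^k), which equals 1 exactly when 4^k >= n.
So the depth is the smallest k with 4^k >= 2810787, i.e. ceil(log_4(2810787)).
4^10 = 1048576 < 2810787 <= 4194304 = 4^11
Recursion depth = 11


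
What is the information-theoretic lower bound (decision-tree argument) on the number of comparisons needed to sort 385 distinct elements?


A binary decision tree of height h has at most 2^h leaves and needs at least n! of them, so h >= ceil(log2(n!)).
385! is far too large to multiply out, so use Stirling's series:
  ln(n!) ~ n ln n - n + (1/2) ln(2 pi n) + 1/(12n)  (error below 1/(360 n^3), negligible here)
  ln(385) = 5.9532433
  n ln n = 385 * 5.9532433 = 2291.9987
  (1/2) ln(2 pi * 385) = (1/2) ln(2419.0263) = 3.8956
  1/(12*385) = 0.0002
  ln(385!) ~ 2291.9987 - 385 + 3.8956 + 0.0002 = 1910.8945
Convert to base 2: log2(385!) = 1910.8945 / ln 2 = 1910.8945 / 0.69314718 = 2756.8380
ceil(2756.8380) = 2757


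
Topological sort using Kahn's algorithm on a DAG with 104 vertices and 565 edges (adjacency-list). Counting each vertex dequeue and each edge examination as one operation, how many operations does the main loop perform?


Kahn's algorithm:
  1. Compute in-degrees: O(V + E)
  2. Process queue: each vertex dequeued once (O(V))
     each edge examined once (O(E))
Total = V + E = 104 + 565 = 669


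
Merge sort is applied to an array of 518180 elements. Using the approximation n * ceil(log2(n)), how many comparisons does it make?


Merge sort divides the array into halves recursively.
Number of levels = ceil(log2(518180)) = 19
At each level, approximately n = 518180 comparisons are needed for merging.
Total comparisons ~ n * ceil(log2(n)) = 518180 * 19 = 9845420


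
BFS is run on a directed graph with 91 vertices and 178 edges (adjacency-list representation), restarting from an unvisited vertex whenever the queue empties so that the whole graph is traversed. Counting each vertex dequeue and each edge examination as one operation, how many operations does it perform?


A full BFS traversal dequeues each vertex exactly once and examines each directed edge exactly once.
V = 91 (vertex processing cost)
E = 178 (edge examination cost)
Total operations proportional to V + E = 91 + 178 = 269


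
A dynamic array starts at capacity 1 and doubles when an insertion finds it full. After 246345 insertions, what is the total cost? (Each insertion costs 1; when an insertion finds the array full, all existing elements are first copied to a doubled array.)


Insertion cost: 246345 (one per element)
Resizes occur just before inserting elements 2, 3, 5, 9, ...
Elements copied at each resize: 1 + 2 + 4 + 8 + 16 + 32 + 64 + 128 + 256 + 512 + 1024 + 2048 + 4096 + 8192 + 16384 + 32768 + 65536 + 131072
Sum of copies = 262143 (geometric series: 2^k - 1)
Total = 246345 + 262143 = 508488


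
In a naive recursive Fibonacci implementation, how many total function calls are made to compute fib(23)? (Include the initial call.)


Let C(m) = total calls to evaluate fib(m). Then C(0)=C(1)=1, and
C(m) = 1 + C(m-1) + C(m-2) for m >= 2.
Build the table (each entry = 1 + previous two):
  C(0) = 1
  C(1) = 1
  C(2) = 1 + 1 + 1 = 3
  C(3) = 1 + 3 + 1 = 5
  C(4) = 1 + 5 + 3 = 9
  C(5) = 1 + 9 + 5 = 15
  C(6) = 1 + 15 + 9 = 25
  C(7) = 1 + 25 + 15 = 41
  C(8) = 1 + 41 + 25 = 67
  C(9) = 1 + 67 + 41 = 109
  C(10) = 1 + 109 + 67 = 177
  C(11) = 1 + 177 + 109 = 287
  C(12) = 1 + 287 + 177 = 465
  C(13) = 1 + 465 + 287 = 753
  C(14) = 1 + 753 + 465 = 1219
  C(15) = 1 + 1219 + 753 = 1973
  C(16) = 1 + 1973 + 1219 = 3193
  C(17) = 1 + 3193 + 1973 = 5167
  C(18) = 1 + 5167 + 3193 = 8361
  C(19) = 1 + 8361 + 5167 = 13529
  C(20) = 1 + 13529 + 8361 = 21891
  C(21) = 1 + 21891 + 13529 = 35421
  C(22) = 1 + 35421 + 21891 = 57313
  C(23) = 1 + 57313 + 35421 = 92735
Total calls for fib(23) = 92735


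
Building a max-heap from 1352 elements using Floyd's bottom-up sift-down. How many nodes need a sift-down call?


In a heap of 1352 elements (0-indexed array):
  Last element index: 1351
  Parent of last element: floor((1351 - 1) / 2) = 675
  Internal nodes: indices 0 to 675
  Count = floor(1352/2) = 676


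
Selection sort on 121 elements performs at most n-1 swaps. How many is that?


Each of the 120 passes places one element in its final position.
Pass 1: swap minimum into position 0
Pass 2: swap minimum of remaining into position 1
...
Pass 120: last two elements, one swap
Maximum swaps = 121 - 1 = 120


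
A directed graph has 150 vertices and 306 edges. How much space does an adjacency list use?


Adjacency list: one list head per vertex + one entry per edge
Vertex heads: 150
Edge entries: 306
Total = 150 + 306 = 456


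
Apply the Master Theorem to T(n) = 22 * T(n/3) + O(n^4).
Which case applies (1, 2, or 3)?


The Master Theorem: T(n) = a*T(n/b) + O(n^c)
  a = 22, b = 3, c = 4
log_b(a) = log_3(22) ~ 2.814
Compare b^c with a: 3^4 = 81 > 22, so c > log_b(a).
Since c > log_b(a), Case 3 applies.
T(n) = O(n^4)
Master Theorem case = 3


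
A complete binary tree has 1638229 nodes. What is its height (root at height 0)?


In a complete binary tree, level k holds nodes 2^k .. 2^(k+1)-1 (1-indexed).
Height = floor(log2(n)) = floor(log2(1638229)) = 20
Check: 2^20 = 1048576 <= 1638229 < 2097152 = 2^21


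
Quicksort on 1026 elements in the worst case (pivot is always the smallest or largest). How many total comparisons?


In the worst case, each partition step picks the worst pivot:
  Partition 1: 1025 comparisons (n-1 elements to compare)
  Partition 2: 1024 comparisons
  Partition 3: 1023 comparisons
  Partition 4: 1022 comparisons
  Partition 5: 1021 comparisons
  ...
  Last partition: 0 comparisons
Total = (n-1) + (n-2) + ... + 1 + 0 = n*(n-1)/2
= 1026*1025/2 = 525825


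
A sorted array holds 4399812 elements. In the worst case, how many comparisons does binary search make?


Halving sequence: 4399812 -> 2199906 -> 1099953 -> 549976 -> 274988 -> 137494 -> 68747 -> 34373 -> 17186 -> 8593 -> 4296 -> 2148 -> 1074 -> 537 -> 268 -> 134 -> 67 -> 33 -> 16 -> 8 -> 4 -> 2 -> 1
Number of halvings = 22
Max comparisons = 22 + 1 = 23


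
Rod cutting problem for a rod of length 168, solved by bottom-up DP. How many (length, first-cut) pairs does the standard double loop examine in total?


For each subproblem length i = 1..168, the inner loop considers i possible first cuts.
Total = 1 + 2 + ... + 168
= 168*(168+1)/2
= 168*169/2 = 14196


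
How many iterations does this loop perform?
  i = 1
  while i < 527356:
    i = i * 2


The loop variable doubles each iteration:
i = 1 -> 2 -> 4 -> 8 -> 16 -> 32 -> 64 -> 128 -> 256 -> 512 -> 1024 -> 2048 -> 4096 -> 8192 -> 16384 -> 32768 -> 65536 -> 131072 -> 262144 -> 524288 -> 1048576 (stop, 1048576 >= 527356)
Number of doublings = ceil(log2(527356)) = 20


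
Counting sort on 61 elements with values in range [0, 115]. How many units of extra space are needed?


Output array size: 61 (to store sorted result)
Count array size: 116 (one slot per possible value, range 0 to 115)
Total extra space = 61 + 116 = 177


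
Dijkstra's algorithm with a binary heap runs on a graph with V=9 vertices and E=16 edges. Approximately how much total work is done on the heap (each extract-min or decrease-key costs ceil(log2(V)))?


Dijkstra with a binary heap: each vertex is extracted once, each edge may relax once.
Each heap operation costs O(log V).
V + E = 9 + 16 = 25
ceil(log2(9)) = 4 (since 2^3 = 8 < 9 <= 16 = 2^4)
Total heap work = (V+E) * ceil(log2(V)) = 25 * 4 = 100


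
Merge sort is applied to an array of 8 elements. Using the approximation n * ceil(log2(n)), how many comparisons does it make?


Merge sort divides the array into halves recursively.
Number of levels = ceil(log2(8)) = 3
At each level, approximately n = 8 comparisons are needed for merging.
Total comparisons ~ n * ceil(log2(n)) = 8 * 3 = 24


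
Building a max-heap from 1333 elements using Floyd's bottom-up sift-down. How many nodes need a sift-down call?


In a heap of 1333 elements (0-indexed array):
  Last element index: 1332
  Parent of last element: floor((1332 - 1) / 2) = 665
  Internal nodes: indices 0 to 665
  Count = floor(1333/2) = 666


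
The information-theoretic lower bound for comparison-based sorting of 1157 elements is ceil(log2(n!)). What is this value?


A binary decision tree of height h has at most 2^h leaves and needs at least n! of them, so h >= ceil(log2(n!)).
1157! is far too large to multiply out, so use Stirling's series:
  ln(n!) ~ n ln n - n + (1/2) ln(2 pi n) + 1/(12n)  (error below 1/(360 n^3), negligible here)
  ln(1157) = 7.0535857
  n ln n = 1157 * 7.0535857 = 8160.9987
  (1/2) ln(2 pi * 1157) = (1/2) ln(7269.6454) = 4.4457
  1/(12*1157) = 0.0001
  ln(1157!) ~ 8160.9987 - 1157 + 4.4457 + 0.0001 = 7008.4445
Convert to base 2: log2(1157!) = 7008.4445 / ln 2 = 7008.4445 / 0.69314718 = 10111.0481
ceil(10111.0481) = 10112


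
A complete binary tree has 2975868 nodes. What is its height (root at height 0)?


In a complete binary tree, level k holds nodes 2^k .. 2^(k+1)-1 (1-indexed).
Height = floor(log2(n)) = floor(log2(2975868)) = 21
Check: 2^21 = 2097152 <= 2975868 < 4194304 = 2^22


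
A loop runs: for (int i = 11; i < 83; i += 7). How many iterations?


Loop starts at i = 11, increments by 7, stops when i >= 83.
Number of iterations = ceil((83 - 11) / 7)
= ceil(72 / 7)
= 11


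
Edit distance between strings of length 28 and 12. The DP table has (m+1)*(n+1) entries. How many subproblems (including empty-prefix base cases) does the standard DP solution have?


The table includes base cases (empty prefixes).
Rows: (m+1) = 29
Columns: (n+1) = 13
Total = 29 * 13 = 377


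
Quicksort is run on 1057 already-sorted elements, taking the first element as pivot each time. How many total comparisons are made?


Sum of comparisons per partition:
1056 + 1055 + ... + 1 + 0
= 1057 * (1057 - 1) / 2
= 1057 * 1056 / 2
= 558096


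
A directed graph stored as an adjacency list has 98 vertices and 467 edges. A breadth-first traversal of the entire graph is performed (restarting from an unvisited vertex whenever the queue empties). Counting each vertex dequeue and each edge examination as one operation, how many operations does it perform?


A full BFS traversal dequeues each vertex once and examines each edge once.
Vertex visits: 98
Edge visits: 467
V + E = 98 + 467 = 565


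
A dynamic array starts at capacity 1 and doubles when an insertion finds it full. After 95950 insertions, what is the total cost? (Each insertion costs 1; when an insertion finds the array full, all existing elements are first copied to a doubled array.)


Insertion cost: 95950 (one per element)
Resizes occur just before inserting elements 2, 3, 5, 9, ...
Elements copied at each resize: 1 + 2 + 4 + 8 + 16 + 32 + 64 + 128 + 256 + 512 + 1024 + 2048 + 4096 + 8192 + 16384 + 32768 + 65536
Sum of copies = 131071 (geometric series: 2^k - 1)
Total = 95950 + 131071 = 227021


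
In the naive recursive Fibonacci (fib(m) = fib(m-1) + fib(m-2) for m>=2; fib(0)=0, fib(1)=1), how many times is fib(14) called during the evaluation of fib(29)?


Let N(m) = number of times fib(m) is called while evaluating fib(29).
N(29) = 1 (the initial call).
N(28) = 1 (only fib(29) calls it).
For 1 <= m <= 27: fib(m) is called by fib(m+1) and fib(m+2), so
  N(m) = N(m+1) + N(m+2).
fib(0) is called only by fib(2), so N(0) = N(2).
Walk down from m=29:
  N(29)=1, N(28)=1, N(27)=2, N(26)=3, N(25)=5, N(24)=8, N(23)=13, N(22)=21, N(21)=34, N(20)=55, N(19)=89, N(18)=144, N(17)=233, N(16)=377, N(15)=610, N(14)=987
N(14) = 987


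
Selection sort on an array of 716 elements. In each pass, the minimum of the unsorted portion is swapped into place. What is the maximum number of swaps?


Selection sort performs one swap per pass:
  Pass 1: find min in positions 0 to 715, swap with position 0
  Pass 2: find min in positions 1 to 715, swap with position 1
  Pass 3: find min in positions 2 to 715, swap with position 2
  Pass 4: find min in positions 3 to 715, swap with position 3
  Pass 5: find min in positions 4 to 715, swap with position 4
  ... (710 more passes)
Total passes (and swaps) = n - 1 = 716 - 1 = 715


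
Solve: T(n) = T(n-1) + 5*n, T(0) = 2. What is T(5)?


Expanding the recurrence:
T(5) = T(4) + 5*5
       = T(3) + 5*4 + 5*5
       ...
       = T(0) + 5*(1 + 2 + ... + 5)
       = 2 + 5 * 5*6/2
       = 2 + 5 * 15
       = 2 + 75 = 77


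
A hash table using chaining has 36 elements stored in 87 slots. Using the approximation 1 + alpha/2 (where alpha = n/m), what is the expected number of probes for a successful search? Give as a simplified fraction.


Load factor alpha = n/m = 36/87
Expected probes = 1 + alpha/2 = 1 + 36/(2*87)
= 1 + 36/174
= 174/174 + 36/174
= 210/174
Simplify: 35/29


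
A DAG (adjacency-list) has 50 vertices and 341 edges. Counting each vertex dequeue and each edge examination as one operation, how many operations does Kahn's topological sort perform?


V = 50 (vertex processing)
E = 341 (edge processing)
V + E = 50 + 341 = 391


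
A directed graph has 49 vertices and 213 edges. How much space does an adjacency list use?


Adjacency list: one list head per vertex + one entry per edge
Vertex heads: 49
Edge entries: 213
Total = 49 + 213 = 262


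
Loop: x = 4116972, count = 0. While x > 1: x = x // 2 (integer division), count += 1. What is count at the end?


The variable x halves each step:
x = 4116972 -> 2058486 -> 1029243 -> 514621 -> 257310 -> 128655 -> 64327 -> 32163 -> 16081 -> 8040 -> 4020 -> 2010 -> 1005 -> 502 -> 251 -> 125 -> 62 -> 31 -> 15 -> 7 -> 3 -> 1
Number of halvings = floor(log2(4116972)) = 21


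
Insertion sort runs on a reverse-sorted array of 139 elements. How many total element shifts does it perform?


Sum of shifts = 1 + 2 + 3 + ... + 138
= 139 * 138 / 2
= 19182 / 2
= 9591


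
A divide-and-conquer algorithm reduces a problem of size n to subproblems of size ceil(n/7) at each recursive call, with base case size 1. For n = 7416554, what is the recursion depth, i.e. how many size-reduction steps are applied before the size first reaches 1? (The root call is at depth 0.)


Each step divides the size by 7 (rounding up); after k steps the size is ceil(n/7^k), which equals 1 exactly when 7^k >= n.
So the depth is the smallest k with 7^k >= 7416554, i.e. ceil(log_7(7416554)).
7^8 = 5764801 < 7416554 <= 40353607 = 7^9
Recursion depth = 9


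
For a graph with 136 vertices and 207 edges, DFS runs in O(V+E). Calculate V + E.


A full DFS traversal visits each vertex once and examines each edge once.
V = 136
E = 207
Sum = 136 + 207 = 343


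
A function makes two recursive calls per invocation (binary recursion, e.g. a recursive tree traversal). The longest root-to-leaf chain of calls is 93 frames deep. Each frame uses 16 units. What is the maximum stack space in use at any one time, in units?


Binary recursion: the two calls run one after the other, so only one root-to-leaf chain of frames is on the stack at a time.
Maximum depth (longest chain) = 93 frames
Each frame = 16 units
Max stack space = 93 * 16 = 1488


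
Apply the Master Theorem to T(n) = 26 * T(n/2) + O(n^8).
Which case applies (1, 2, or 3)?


The Master Theorem: T(n) = a*T(n/b) + O(n^c)
  a = 26, b = 2, c = 8
log_b(a) = log_2(26) ~ 4.7
Compare b^c with a: 2^8 = 256 > 26, so c > log_b(a).
Since c > log_b(a), Case 3 applies.
T(n) = O(n^8)
Master Theorem case = 3


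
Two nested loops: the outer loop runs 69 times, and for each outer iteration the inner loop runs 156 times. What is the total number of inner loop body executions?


Outer loop: 69 iterations
Inner loop: 156 iterations per outer iteration
Total = 69 * 156 = 10764


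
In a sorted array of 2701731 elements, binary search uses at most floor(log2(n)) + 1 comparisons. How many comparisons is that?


Halving sequence: 2701731 -> 1350865 -> 675432 -> 337716 -> 168858 -> 84429 -> 42214 -> 21107 -> 10553 -> 5276 -> 2638 -> 1319 -> 659 -> 329 -> 164 -> 82 -> 41 -> 20 -> 10 -> 5 -> 2 -> 1
Number of halvings = 21
Max comparisons = 21 + 1 = 22


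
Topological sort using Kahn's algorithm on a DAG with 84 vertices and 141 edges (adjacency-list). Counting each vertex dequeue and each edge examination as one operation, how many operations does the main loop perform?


Kahn's algorithm:
  1. Compute in-degrees: O(V + E)
  2. Process queue: each vertex dequeued once (O(V))
     each edge examined once (O(E))
Total = V + E = 84 + 141 = 225


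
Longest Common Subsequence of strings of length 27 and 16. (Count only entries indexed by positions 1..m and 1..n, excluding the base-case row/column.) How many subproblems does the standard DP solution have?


DP table indexed by positions in both strings.
First string: 27 positions
Second string: 16 positions
Total = 27 * 16 = 432


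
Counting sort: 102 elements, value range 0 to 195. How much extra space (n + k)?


n = 102 (output array)
k = 196 (count array for 196 distinct values)
Extra space = 102 + 196 = 298


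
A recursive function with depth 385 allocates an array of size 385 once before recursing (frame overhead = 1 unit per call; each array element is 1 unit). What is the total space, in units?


Array allocation: 385 units (allocated once)
Stack frames: 385 deep * 1 per frame = 385 units
Total = 385 + 385 = 770


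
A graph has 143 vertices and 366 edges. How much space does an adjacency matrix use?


Adjacency matrix: V x V grid of entries
Space = V^2 = 143^2 = 143 * 143 = 20449


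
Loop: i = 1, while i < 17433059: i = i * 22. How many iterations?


i multiplies by 22 each step:
i = 1 -> 22 -> 484 -> 10648 -> 234256 -> 5153632 -> 113379904 (stop)
Iterations = ceil(log_22(17433059)) = 6


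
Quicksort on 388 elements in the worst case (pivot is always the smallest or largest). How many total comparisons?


In the worst case, each partition step picks the worst pivot:
  Partition 1: 387 comparisons (n-1 elements to compare)
  Partition 2: 386 comparisons
  Partition 3: 385 comparisons
  Partition 4: 384 comparisons
  Partition 5: 383 comparisons
  ...
  Last partition: 0 comparisons
Total = (n-1) + (n-2) + ... + 1 + 0 = n*(n-1)/2
= 388*387/2 = 75078


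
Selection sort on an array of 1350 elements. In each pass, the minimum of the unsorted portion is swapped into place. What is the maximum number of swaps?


Selection sort performs one swap per pass:
  Pass 1: find min in positions 0 to 1349, swap with position 0
  Pass 2: find min in positions 1 to 1349, swap with position 1
  Pass 3: find min in positions 2 to 1349, swap with position 2
  Pass 4: find min in positions 3 to 1349, swap with position 3
  Pass 5: find min in positions 4 to 1349, swap with position 4
  ... (1344 more passes)
Total passes (and swaps) = n - 1 = 1350 - 1 = 1349


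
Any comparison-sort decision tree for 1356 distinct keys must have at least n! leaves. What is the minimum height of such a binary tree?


A binary decision tree of height h has at most 2^h leaves and needs at least n! of them, so h >= ceil(log2(n!)).
1356! is far too large to multiply out, so use Stirling's series:
  ln(n!) ~ n ln n - n + (1/2) ln(2 pi n) + 1/(12n)  (error below 1/(360 n^3), negligible here)
  ln(1356) = 7.2122945
  n ln n = 1356 * 7.2122945 = 9779.8713
  (1/2) ln(2 pi * 1356) = (1/2) ln(8519.9993) = 4.5251
  1/(12*1356) = 0.0001
  ln(1356!) ~ 9779.8713 - 1356 + 4.5251 + 0.0001 = 8428.3965
Convert to base 2: log2(1356!) = 8428.3965 / ln 2 = 8428.3965 / 0.69314718 = 12159.6058
ceil(12159.6058) = 12160
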